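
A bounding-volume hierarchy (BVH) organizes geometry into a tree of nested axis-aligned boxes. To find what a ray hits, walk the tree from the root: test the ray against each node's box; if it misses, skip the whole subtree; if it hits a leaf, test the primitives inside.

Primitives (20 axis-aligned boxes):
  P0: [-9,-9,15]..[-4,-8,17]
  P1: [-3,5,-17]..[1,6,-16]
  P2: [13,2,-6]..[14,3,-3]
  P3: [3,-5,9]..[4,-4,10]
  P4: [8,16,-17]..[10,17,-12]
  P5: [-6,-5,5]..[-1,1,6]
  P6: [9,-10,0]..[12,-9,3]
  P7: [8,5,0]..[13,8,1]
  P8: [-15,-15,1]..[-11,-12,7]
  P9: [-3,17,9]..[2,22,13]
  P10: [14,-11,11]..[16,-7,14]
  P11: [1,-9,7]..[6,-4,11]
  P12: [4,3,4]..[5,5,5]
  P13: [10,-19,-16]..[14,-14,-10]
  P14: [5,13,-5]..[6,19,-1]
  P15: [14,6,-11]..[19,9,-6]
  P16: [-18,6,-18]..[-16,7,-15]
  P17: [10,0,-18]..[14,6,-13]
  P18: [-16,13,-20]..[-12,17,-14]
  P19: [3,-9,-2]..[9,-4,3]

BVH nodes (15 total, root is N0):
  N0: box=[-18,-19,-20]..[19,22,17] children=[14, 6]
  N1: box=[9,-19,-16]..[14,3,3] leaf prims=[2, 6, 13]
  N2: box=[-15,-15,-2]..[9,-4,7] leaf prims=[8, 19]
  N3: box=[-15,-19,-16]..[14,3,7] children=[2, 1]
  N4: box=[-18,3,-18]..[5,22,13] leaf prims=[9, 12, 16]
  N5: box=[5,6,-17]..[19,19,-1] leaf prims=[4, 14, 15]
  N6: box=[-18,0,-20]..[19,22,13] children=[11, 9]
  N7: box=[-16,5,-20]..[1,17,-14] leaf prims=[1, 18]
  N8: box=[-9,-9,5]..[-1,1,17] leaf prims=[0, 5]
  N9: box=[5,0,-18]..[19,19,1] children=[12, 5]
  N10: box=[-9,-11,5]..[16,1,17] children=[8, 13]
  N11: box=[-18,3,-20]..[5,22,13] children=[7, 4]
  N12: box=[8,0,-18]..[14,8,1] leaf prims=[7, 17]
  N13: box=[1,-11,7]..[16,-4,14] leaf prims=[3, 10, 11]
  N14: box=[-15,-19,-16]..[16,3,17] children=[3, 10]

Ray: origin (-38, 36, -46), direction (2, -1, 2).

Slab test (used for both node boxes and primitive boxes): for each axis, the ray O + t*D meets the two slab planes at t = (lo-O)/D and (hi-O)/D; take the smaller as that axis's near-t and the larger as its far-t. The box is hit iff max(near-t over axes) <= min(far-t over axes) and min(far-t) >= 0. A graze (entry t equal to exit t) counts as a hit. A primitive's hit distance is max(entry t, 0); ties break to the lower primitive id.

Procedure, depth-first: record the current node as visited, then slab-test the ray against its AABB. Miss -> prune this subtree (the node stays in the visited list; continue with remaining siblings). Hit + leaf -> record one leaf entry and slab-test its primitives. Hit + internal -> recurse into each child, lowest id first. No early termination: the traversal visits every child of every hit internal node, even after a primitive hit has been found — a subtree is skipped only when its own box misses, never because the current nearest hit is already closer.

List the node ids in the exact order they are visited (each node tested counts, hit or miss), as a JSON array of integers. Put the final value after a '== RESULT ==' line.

Traverse from the root:
N0 x:[10,57/2] y:[14,55] z:[13,63/2] -> hit [14,57/2], descend [6, 14]
  N6 x:[10,57/2] y:[14,36] z:[13,59/2] -> hit [14,57/2], descend [9, 11]
    N9 x:[43/2,57/2] y:[17,36] z:[14,47/2] -> hit [43/2,47/2], descend [5, 12]
      N5 x:[43/2,57/2] y:[17,30] z:[29/2,45/2] -> hit [43/2,45/2] leaf, test {P4(miss), P14@t=43/2, P15(miss)}
      N12 x:[23,26] y:[28,36] z:[14,47/2] -> miss, prune
    N11 x:[10,43/2] y:[14,33] z:[13,59/2] -> hit [14,43/2], descend [4, 7]
      N4 x:[10,43/2] y:[14,33] z:[14,59/2] -> hit [14,43/2] leaf, test {P9(miss), P12(miss), P16(miss)}
      N7 x:[11,39/2] y:[19,31] z:[13,16] -> miss, prune
  N14 x:[23/2,27] y:[33,55] z:[15,63/2] -> miss, prune

order=[0, 6, 9, 5, 12, 11, 4, 7, 14]  |boxes|=9  |leaves|=2  hit=P14

== RESULT ==
[0, 6, 9, 5, 12, 11, 4, 7, 14]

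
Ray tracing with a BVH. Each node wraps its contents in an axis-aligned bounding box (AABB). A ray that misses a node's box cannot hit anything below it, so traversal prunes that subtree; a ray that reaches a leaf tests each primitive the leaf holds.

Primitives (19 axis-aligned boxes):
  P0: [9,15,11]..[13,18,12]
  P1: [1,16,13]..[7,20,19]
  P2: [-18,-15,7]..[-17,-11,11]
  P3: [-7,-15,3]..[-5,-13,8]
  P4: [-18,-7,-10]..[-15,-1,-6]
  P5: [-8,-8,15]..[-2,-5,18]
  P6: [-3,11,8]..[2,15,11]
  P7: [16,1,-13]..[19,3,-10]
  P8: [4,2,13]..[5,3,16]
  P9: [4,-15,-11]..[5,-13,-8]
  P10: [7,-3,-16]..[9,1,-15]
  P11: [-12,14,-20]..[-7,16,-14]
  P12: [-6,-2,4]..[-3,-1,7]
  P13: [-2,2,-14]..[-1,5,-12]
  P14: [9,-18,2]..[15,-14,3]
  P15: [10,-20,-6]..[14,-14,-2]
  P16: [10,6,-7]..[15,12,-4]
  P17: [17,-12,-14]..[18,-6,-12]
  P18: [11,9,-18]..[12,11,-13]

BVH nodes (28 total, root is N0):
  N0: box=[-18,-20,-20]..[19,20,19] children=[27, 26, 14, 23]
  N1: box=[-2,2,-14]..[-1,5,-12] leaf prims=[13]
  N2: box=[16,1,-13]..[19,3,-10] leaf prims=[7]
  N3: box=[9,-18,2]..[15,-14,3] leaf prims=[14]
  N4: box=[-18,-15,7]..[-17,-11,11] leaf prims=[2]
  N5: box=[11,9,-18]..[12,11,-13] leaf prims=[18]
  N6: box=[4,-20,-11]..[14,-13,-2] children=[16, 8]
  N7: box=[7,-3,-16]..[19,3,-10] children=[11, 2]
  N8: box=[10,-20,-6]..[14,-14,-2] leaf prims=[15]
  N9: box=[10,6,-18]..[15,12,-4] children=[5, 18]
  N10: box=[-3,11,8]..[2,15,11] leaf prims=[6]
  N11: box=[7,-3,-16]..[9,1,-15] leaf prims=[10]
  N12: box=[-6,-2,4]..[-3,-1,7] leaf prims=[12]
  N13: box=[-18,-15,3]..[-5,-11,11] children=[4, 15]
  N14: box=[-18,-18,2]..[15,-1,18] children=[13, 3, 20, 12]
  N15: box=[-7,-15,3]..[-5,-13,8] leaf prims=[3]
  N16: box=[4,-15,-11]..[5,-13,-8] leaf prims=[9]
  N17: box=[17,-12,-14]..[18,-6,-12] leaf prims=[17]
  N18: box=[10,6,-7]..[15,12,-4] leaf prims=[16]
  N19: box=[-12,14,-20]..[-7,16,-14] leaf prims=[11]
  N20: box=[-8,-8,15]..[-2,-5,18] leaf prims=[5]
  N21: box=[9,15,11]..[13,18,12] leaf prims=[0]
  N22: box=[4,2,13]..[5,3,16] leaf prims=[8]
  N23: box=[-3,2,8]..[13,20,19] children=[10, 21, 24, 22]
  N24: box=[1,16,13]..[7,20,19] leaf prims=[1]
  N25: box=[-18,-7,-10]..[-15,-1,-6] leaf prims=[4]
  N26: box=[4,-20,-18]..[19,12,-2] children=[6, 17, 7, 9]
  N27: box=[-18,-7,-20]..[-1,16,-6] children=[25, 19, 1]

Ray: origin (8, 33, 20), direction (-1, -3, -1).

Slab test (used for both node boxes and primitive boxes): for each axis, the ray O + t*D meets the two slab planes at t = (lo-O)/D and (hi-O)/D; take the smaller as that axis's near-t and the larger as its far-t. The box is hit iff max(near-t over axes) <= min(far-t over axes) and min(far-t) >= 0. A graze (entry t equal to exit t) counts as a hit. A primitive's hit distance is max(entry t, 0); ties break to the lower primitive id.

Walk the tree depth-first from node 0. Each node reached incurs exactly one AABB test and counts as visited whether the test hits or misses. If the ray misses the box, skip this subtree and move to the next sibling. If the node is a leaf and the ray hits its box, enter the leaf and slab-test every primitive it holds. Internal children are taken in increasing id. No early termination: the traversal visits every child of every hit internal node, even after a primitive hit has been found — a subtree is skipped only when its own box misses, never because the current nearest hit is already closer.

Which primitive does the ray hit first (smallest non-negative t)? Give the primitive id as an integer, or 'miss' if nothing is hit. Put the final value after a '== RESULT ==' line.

Trace the traversal:
N0 x:[-11,26] y:[13/3,53/3] z:[1,40] -> hit [13/3,53/3], descend [14, 23, 26, 27]
  N14 x:[-7,26] y:[34/3,17] z:[2,18] -> hit [34/3,17], descend [3, 12, 13, 20]
    N3 x:[-7,-1] y:[47/3,17] z:[17,18] -> miss, prune
    N12 x:[11,14] y:[34/3,35/3] z:[13,16] -> miss, prune
    N13 x:[13,26] y:[44/3,16] z:[9,17] -> hit [44/3,16], descend [4, 15]
      N4 x:[25,26] y:[44/3,16] z:[9,13] -> miss, prune
      N15 x:[13,15] y:[46/3,16] z:[12,17] -> miss, prune
    N20 x:[10,16] y:[38/3,41/3] z:[2,5] -> miss, prune
  N23 x:[-5,11] y:[13/3,31/3] z:[1,12] -> hit [13/3,31/3], descend [10, 21, 22, 24]
    N10 x:[6,11] y:[6,22/3] z:[9,12] -> miss, prune
    N21 x:[-5,-1] y:[5,6] z:[8,9] -> miss, prune
    N22 x:[3,4] y:[10,31/3] z:[4,7] -> miss, prune
    N24 x:[1,7] y:[13/3,17/3] z:[1,7] -> hit [13/3,17/3] leaf, test {P1@t=13/3}
  N26 x:[-11,4] y:[7,53/3] z:[22,38] -> miss, prune
  N27 x:[9,26] y:[17/3,40/3] z:[26,40] -> miss, prune

Visited [0, 14, 3, 12, 13, 4, 15, 20, 23, 10, 21, 22, 24, 26, 27]. Tests: 15 box, 1 leaf. Nearest: P1.

== RESULT ==
1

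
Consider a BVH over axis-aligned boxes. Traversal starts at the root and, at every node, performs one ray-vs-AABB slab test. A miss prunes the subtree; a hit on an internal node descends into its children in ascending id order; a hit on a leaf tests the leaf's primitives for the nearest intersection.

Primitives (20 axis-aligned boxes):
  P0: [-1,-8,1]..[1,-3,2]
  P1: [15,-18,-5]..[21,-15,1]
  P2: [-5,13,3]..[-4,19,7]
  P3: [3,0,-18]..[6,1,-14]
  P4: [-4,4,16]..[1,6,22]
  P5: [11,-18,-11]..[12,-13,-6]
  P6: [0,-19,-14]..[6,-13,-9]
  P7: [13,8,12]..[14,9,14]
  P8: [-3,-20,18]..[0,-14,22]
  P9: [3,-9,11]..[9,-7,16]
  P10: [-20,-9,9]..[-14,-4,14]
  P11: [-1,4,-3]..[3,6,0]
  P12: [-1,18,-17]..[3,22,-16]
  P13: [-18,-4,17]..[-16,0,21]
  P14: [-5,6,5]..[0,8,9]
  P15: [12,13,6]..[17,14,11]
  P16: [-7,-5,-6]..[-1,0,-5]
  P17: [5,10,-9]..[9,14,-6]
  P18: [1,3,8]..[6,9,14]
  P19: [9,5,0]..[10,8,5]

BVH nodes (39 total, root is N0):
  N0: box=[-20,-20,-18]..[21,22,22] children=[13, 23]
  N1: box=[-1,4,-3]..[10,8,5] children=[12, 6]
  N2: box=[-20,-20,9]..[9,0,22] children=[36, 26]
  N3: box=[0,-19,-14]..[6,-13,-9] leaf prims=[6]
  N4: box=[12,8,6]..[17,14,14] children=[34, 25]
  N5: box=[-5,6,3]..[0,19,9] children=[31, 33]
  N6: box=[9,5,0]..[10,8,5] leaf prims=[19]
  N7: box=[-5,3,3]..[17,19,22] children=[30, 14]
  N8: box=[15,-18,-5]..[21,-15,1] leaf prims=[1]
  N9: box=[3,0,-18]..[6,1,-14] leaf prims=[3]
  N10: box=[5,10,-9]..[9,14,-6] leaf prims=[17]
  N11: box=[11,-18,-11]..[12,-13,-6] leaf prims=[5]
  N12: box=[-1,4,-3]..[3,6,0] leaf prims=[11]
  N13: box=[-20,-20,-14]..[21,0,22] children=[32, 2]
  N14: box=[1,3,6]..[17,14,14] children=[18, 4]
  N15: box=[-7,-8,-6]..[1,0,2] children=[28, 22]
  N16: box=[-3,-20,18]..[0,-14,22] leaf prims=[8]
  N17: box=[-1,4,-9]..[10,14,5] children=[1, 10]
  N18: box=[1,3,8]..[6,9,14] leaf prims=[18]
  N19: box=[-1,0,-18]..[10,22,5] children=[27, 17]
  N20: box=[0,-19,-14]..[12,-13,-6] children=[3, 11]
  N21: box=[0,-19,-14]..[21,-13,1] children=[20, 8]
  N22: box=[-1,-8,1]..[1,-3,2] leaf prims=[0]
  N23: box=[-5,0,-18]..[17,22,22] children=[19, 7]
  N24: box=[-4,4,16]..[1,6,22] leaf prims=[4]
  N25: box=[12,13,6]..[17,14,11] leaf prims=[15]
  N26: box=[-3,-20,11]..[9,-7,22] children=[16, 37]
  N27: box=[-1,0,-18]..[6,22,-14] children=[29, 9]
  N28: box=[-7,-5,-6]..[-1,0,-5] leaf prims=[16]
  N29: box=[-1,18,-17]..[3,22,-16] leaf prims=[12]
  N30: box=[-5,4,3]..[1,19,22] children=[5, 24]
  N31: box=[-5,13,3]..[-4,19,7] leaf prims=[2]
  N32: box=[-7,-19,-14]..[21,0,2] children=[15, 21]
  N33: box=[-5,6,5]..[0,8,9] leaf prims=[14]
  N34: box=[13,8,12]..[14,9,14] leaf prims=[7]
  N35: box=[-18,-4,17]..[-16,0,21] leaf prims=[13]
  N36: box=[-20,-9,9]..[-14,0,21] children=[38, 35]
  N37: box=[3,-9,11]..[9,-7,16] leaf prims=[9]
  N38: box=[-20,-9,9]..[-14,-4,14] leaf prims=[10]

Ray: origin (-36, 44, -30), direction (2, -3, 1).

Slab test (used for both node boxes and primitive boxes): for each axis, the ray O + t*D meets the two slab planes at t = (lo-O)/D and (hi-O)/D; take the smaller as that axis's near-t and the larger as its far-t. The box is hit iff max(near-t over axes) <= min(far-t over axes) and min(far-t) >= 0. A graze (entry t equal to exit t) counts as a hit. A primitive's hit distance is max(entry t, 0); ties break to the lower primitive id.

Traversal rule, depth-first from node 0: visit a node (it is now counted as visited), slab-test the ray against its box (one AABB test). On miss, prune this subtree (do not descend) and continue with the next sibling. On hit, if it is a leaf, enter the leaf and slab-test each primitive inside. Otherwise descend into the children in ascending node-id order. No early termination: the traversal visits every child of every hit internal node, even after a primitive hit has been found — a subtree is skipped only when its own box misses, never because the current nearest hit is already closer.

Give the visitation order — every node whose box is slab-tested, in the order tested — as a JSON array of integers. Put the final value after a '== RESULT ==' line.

Trace the traversal:
N0 x:[8,57/2] y:[22/3,64/3] z:[12,52] -> hit [12,64/3], descend [13, 23]
  N13 x:[8,57/2] y:[44/3,64/3] z:[16,52] -> hit [16,64/3], descend [2, 32]
    N2 x:[8,45/2] y:[44/3,64/3] z:[39,52] -> miss, prune
    N32 x:[29/2,57/2] y:[44/3,21] z:[16,32] -> hit [16,21], descend [15, 21]
      N15 x:[29/2,37/2] y:[44/3,52/3] z:[24,32] -> miss, prune
      N21 x:[18,57/2] y:[19,21] z:[16,31] -> hit [19,21], descend [8, 20]
        N8 x:[51/2,57/2] y:[59/3,62/3] z:[25,31] -> miss, prune
        N20 x:[18,24] y:[19,21] z:[16,24] -> hit [19,21], descend [3, 11]
          N3 x:[18,21] y:[19,21] z:[16,21] -> hit [19,21] leaf, test {P6@t=19}
          N11 x:[47/2,24] y:[19,62/3] z:[19,24] -> miss, prune
  N23 x:[31/2,53/2] y:[22/3,44/3] z:[12,52] -> miss, prune

Visited [0, 13, 2, 32, 15, 21, 8, 20, 3, 11, 23]. Tests: 11 box, 1 leaf. Nearest: P6.

== RESULT ==
[0, 13, 2, 32, 15, 21, 8, 20, 3, 11, 23]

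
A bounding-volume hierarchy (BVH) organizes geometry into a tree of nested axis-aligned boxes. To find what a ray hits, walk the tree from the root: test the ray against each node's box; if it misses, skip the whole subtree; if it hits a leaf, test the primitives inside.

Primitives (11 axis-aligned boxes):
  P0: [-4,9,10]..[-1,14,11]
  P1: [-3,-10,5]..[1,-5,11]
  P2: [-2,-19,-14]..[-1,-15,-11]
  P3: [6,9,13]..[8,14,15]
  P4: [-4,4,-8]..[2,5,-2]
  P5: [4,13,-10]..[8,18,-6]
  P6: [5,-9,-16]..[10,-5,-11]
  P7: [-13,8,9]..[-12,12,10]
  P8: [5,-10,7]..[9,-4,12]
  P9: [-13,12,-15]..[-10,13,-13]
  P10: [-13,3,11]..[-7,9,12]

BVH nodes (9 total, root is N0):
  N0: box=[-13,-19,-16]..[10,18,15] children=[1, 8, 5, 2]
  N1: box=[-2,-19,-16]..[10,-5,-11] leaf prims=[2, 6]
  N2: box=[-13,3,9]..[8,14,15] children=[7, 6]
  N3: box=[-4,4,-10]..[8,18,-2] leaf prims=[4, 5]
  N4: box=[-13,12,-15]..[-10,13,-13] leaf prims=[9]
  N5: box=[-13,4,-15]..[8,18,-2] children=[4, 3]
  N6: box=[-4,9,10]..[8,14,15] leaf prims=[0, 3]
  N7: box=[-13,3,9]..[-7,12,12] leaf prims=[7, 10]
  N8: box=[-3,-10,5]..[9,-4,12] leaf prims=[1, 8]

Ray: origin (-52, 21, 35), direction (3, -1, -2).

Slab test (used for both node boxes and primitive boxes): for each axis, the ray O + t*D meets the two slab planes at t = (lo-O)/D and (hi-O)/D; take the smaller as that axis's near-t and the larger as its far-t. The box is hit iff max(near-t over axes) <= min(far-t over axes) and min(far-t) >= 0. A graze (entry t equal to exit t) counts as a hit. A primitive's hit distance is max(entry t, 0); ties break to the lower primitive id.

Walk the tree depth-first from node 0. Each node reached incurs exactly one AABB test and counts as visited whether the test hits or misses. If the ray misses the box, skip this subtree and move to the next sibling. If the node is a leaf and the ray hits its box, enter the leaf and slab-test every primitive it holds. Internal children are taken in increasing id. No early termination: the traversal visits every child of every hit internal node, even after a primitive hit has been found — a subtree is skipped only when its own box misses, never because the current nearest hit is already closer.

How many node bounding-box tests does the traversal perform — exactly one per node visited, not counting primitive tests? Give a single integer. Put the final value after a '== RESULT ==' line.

Walk:
N0 x:[13,62/3] y:[3,40] z:[10,51/2] -> hit [13,62/3], descend [1, 2, 5, 8]
  N1 x:[50/3,62/3] y:[26,40] z:[23,51/2] -> miss, prune
  N2 x:[13,20] y:[7,18] z:[10,13] -> hit [13,13], descend [6, 7]
    N6 x:[16,20] y:[7,12] z:[10,25/2] -> miss, prune
    N7 x:[13,15] y:[9,18] z:[23/2,13] -> hit [13,13] leaf, test {P7@t=13, P10(miss)}
  N5 x:[13,20] y:[3,17] z:[37/2,25] -> miss, prune
  N8 x:[49/3,61/3] y:[25,31] z:[23/2,15] -> miss, prune

Visited [0, 1, 2, 6, 7, 5, 8]. Tests: 7 box, 1 leaf. Nearest: P7.

== RESULT ==
7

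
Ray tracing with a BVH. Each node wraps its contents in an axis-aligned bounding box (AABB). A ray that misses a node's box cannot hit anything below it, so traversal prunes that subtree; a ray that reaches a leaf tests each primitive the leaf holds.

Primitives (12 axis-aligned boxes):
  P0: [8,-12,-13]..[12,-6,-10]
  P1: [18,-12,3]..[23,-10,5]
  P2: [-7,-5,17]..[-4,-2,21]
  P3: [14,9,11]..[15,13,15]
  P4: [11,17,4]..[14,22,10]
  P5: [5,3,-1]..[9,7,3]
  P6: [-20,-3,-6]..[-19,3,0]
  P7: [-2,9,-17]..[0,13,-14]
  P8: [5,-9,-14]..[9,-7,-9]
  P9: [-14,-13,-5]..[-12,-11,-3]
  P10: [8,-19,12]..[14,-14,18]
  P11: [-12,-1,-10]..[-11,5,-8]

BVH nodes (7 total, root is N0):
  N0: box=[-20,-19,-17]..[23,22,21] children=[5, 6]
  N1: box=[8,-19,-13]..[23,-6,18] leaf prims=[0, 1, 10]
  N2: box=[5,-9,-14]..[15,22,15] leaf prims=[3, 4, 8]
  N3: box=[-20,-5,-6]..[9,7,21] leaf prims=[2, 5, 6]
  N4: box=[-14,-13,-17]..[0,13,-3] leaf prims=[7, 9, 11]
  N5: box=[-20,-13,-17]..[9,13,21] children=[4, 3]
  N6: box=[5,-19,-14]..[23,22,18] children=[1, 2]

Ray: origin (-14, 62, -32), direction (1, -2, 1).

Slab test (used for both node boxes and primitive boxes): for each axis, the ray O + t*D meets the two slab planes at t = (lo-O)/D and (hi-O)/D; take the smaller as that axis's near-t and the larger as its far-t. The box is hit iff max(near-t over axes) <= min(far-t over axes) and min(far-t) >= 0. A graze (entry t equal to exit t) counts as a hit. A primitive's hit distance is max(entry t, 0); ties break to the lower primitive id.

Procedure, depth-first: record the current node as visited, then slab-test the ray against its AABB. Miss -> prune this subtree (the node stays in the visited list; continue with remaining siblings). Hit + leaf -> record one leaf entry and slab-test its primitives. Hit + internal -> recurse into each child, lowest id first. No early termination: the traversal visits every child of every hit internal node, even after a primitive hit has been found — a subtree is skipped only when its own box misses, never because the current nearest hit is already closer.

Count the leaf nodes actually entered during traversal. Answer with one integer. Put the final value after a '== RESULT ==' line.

Trace the traversal:
N0 x:[-6,37] y:[20,81/2] z:[15,53] -> hit [20,37], descend [5, 6]
  N5 x:[-6,23] y:[49/2,75/2] z:[15,53] -> miss, prune
  N6 x:[19,37] y:[20,81/2] z:[18,50] -> hit [20,37], descend [1, 2]
    N1 x:[22,37] y:[34,81/2] z:[19,50] -> hit [34,37] leaf, test {P0(miss), P1@t=36, P10(miss)}
    N2 x:[19,29] y:[20,71/2] z:[18,47] -> hit [20,29] leaf, test {P3(miss), P4(miss), P8(miss)}

order=[0, 5, 6, 1, 2]  |boxes|=5  |leaves|=2  hit=P1

== RESULT ==
2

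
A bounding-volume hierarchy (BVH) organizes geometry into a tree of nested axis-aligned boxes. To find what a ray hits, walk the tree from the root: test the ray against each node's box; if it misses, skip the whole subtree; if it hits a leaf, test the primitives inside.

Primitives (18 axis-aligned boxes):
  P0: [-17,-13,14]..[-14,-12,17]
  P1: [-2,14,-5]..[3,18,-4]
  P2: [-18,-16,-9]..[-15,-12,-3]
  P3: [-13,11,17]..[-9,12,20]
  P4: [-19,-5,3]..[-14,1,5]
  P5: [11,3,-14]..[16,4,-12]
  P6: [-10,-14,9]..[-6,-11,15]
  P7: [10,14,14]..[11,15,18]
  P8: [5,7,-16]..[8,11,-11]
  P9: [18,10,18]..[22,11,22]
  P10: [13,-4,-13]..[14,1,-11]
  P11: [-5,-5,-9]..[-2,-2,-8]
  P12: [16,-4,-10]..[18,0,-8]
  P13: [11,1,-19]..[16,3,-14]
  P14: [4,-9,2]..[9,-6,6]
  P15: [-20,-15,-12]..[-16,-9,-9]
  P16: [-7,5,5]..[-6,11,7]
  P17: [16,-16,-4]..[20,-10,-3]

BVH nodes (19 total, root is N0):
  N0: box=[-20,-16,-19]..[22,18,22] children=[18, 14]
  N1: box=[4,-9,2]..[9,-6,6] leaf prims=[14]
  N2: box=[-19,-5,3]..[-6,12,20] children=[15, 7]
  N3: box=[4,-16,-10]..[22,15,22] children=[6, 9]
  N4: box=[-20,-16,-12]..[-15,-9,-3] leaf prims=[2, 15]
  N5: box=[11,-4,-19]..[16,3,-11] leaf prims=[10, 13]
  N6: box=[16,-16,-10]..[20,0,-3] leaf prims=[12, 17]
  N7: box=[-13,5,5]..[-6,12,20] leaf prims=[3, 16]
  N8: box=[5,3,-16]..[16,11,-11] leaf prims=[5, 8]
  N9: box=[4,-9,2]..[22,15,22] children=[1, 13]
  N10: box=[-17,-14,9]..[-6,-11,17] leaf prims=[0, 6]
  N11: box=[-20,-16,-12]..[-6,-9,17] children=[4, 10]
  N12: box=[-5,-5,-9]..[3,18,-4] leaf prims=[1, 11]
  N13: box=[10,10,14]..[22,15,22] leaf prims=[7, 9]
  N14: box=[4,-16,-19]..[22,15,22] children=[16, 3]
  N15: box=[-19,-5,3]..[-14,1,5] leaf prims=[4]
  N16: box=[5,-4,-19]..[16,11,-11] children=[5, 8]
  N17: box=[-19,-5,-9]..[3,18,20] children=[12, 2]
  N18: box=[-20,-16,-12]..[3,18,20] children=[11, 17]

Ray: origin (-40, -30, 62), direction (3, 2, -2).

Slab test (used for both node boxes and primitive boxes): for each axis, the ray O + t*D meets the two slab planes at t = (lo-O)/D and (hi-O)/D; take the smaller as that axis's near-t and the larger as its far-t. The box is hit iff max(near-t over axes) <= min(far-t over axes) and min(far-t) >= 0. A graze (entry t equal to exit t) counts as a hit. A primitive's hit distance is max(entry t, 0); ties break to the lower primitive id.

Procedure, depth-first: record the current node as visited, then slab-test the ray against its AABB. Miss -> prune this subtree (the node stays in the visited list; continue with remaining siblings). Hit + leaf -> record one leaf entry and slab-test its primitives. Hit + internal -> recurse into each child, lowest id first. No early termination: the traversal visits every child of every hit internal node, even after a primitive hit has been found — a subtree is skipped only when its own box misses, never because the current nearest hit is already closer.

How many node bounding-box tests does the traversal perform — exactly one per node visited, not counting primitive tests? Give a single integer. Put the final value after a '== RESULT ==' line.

Trace the traversal:
N0 x:[20/3,62/3] y:[7,24] z:[20,81/2] -> hit [20,62/3], descend [14, 18]
  N14 x:[44/3,62/3] y:[7,45/2] z:[20,81/2] -> hit [20,62/3], descend [3, 16]
    N3 x:[44/3,62/3] y:[7,45/2] z:[20,36] -> hit [20,62/3], descend [6, 9]
      N6 x:[56/3,20] y:[7,15] z:[65/2,36] -> miss, prune
      N9 x:[44/3,62/3] y:[21/2,45/2] z:[20,30] -> hit [20,62/3], descend [1, 13]
        N1 x:[44/3,49/3] y:[21/2,12] z:[28,30] -> miss, prune
        N13 x:[50/3,62/3] y:[20,45/2] z:[20,24] -> hit [20,62/3] leaf, test {P7(miss), P9@t=20}
    N16 x:[15,56/3] y:[13,41/2] z:[73/2,81/2] -> miss, prune
  N18 x:[20/3,43/3] y:[7,24] z:[21,37] -> miss, prune

Visited [0, 14, 3, 6, 9, 1, 13, 16, 18]. Tests: 9 box, 1 leaf. Nearest: P9.

== RESULT ==
9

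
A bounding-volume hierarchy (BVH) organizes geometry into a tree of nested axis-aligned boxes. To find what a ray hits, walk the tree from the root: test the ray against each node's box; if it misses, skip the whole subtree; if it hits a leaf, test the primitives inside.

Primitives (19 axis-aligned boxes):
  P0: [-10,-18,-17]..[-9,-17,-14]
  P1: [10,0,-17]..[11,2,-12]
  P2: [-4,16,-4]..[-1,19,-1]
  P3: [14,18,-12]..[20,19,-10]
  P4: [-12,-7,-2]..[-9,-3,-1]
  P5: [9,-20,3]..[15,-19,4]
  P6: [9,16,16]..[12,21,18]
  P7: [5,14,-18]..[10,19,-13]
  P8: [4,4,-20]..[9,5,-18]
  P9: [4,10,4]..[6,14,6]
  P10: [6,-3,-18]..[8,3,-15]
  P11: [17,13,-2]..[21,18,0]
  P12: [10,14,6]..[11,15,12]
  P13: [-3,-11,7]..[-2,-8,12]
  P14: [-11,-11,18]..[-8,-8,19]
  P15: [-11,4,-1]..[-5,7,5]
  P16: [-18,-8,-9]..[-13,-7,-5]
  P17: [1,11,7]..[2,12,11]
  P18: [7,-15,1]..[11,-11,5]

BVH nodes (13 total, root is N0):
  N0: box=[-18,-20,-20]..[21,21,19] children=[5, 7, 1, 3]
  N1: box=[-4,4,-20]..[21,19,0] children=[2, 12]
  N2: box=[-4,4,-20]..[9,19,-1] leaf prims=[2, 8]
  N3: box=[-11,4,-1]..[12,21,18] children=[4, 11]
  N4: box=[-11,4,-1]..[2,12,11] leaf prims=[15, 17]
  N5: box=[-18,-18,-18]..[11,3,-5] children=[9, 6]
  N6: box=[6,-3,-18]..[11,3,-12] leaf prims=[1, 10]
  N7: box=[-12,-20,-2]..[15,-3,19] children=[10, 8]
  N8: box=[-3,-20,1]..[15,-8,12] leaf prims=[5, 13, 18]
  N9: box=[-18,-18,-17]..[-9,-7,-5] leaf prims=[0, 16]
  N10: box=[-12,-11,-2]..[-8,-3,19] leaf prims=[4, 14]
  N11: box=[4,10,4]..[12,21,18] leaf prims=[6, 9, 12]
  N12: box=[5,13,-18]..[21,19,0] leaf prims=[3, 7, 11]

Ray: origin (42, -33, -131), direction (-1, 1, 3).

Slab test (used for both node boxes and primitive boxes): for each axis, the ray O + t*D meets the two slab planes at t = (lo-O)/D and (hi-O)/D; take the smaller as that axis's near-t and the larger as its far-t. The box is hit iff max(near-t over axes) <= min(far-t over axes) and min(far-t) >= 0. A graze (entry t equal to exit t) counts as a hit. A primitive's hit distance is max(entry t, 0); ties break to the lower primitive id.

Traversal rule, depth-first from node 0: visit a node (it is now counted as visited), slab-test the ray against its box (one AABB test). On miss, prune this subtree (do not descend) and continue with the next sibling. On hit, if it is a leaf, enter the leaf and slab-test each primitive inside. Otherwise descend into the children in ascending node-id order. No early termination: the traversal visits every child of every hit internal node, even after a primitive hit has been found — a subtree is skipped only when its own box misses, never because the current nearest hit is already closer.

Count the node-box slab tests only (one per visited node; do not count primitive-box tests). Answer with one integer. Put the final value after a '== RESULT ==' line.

Walk:
N0 x:[21,60] y:[13,54] z:[37,50] -> hit [37,50], descend [1, 3, 5, 7]
  N1 x:[21,46] y:[37,52] z:[37,131/3] -> hit [37,131/3], descend [2, 12]
    N2 x:[33,46] y:[37,52] z:[37,130/3] -> hit [37,130/3] leaf, test {P2(miss), P8@t=37}
    N12 x:[21,37] y:[46,52] z:[113/3,131/3] -> miss, prune
  N3 x:[30,53] y:[37,54] z:[130/3,149/3] -> hit [130/3,149/3], descend [4, 11]
    N4 x:[40,53] y:[37,45] z:[130/3,142/3] -> hit [130/3,45] leaf, test {P15(miss), P17(miss)}
    N11 x:[30,38] y:[43,54] z:[45,149/3] -> miss, prune
  N5 x:[31,60] y:[15,36] z:[113/3,42] -> miss, prune
  N7 x:[27,54] y:[13,30] z:[43,50] -> miss, prune

Visited [0, 1, 2, 12, 3, 4, 11, 5, 7]. Tests: 9 box, 2 leaf. Nearest: P8.

== RESULT ==
9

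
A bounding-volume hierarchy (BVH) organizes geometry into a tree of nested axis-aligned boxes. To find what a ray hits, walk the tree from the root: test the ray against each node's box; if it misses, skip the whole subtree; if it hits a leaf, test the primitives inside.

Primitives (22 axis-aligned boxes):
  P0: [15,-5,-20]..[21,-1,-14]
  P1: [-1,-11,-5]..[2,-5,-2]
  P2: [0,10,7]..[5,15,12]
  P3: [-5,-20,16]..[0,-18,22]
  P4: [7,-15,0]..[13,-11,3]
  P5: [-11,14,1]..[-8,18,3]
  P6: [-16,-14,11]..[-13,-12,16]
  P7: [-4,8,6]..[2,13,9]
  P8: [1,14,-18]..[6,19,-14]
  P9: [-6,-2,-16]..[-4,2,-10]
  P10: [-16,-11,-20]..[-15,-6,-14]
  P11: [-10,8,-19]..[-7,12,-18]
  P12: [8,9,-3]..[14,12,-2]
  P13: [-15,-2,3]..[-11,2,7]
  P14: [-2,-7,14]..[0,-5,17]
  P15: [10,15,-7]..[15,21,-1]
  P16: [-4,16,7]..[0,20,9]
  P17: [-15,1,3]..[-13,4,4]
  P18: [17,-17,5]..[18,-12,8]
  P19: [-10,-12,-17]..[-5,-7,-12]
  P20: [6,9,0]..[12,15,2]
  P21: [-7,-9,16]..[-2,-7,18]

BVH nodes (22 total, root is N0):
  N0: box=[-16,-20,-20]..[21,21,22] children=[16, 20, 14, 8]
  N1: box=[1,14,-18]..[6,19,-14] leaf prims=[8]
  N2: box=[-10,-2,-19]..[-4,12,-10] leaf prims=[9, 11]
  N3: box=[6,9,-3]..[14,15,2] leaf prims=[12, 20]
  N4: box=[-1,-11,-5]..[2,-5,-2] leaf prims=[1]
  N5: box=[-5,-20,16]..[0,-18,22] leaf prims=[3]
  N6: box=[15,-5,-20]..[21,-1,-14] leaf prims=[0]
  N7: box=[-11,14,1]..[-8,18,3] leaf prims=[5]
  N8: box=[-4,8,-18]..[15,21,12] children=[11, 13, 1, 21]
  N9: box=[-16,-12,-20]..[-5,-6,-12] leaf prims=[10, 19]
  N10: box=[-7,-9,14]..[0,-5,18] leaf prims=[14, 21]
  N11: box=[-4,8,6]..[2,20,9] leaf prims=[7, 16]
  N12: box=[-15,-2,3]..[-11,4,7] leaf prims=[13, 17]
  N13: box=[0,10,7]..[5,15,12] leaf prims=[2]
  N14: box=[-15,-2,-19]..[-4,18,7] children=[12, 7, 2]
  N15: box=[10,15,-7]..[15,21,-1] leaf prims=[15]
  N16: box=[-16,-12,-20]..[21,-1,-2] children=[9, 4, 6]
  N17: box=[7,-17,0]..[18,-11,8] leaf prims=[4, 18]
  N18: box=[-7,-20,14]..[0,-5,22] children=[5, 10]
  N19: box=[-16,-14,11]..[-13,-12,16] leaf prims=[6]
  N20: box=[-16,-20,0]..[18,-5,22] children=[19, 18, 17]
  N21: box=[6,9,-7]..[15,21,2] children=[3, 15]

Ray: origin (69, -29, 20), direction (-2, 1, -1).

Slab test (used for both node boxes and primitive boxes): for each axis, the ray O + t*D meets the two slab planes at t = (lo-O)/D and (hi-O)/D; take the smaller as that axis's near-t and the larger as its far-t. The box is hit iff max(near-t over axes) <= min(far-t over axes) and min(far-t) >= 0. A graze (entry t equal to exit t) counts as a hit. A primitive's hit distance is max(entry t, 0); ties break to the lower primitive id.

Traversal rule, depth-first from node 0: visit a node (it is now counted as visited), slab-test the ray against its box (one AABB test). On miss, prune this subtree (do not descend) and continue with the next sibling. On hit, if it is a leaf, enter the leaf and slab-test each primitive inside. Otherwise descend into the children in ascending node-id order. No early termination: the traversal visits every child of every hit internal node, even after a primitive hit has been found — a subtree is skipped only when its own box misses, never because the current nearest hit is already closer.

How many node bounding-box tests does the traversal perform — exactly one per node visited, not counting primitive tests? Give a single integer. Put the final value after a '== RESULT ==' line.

Trace the traversal:
N0 x:[24,85/2] y:[9,50] z:[-2,40] -> hit [24,40], descend [8, 14, 16, 20]
  N8 x:[27,73/2] y:[37,50] z:[8,38] -> miss, prune
  N14 x:[73/2,42] y:[27,47] z:[13,39] -> hit [73/2,39], descend [2, 7, 12]
    N2 x:[73/2,79/2] y:[27,41] z:[30,39] -> hit [73/2,39] leaf, test {P9(miss), P11@t=38}
    N7 x:[77/2,40] y:[43,47] z:[17,19] -> miss, prune
    N12 x:[40,42] y:[27,33] z:[13,17] -> miss, prune
  N16 x:[24,85/2] y:[17,28] z:[22,40] -> hit [24,28], descend [4, 6, 9]
    N4 x:[67/2,35] y:[18,24] z:[22,25] -> miss, prune
    N6 x:[24,27] y:[24,28] z:[34,40] -> miss, prune
    N9 x:[37,85/2] y:[17,23] z:[32,40] -> miss, prune
  N20 x:[51/2,85/2] y:[9,24] z:[-2,20] -> miss, prune

Summary -> nodes [0, 8, 14, 2, 7, 12, 16, 4, 6, 9, 20]; box-tests=11; leaf-entries=1; first=P11

== RESULT ==
11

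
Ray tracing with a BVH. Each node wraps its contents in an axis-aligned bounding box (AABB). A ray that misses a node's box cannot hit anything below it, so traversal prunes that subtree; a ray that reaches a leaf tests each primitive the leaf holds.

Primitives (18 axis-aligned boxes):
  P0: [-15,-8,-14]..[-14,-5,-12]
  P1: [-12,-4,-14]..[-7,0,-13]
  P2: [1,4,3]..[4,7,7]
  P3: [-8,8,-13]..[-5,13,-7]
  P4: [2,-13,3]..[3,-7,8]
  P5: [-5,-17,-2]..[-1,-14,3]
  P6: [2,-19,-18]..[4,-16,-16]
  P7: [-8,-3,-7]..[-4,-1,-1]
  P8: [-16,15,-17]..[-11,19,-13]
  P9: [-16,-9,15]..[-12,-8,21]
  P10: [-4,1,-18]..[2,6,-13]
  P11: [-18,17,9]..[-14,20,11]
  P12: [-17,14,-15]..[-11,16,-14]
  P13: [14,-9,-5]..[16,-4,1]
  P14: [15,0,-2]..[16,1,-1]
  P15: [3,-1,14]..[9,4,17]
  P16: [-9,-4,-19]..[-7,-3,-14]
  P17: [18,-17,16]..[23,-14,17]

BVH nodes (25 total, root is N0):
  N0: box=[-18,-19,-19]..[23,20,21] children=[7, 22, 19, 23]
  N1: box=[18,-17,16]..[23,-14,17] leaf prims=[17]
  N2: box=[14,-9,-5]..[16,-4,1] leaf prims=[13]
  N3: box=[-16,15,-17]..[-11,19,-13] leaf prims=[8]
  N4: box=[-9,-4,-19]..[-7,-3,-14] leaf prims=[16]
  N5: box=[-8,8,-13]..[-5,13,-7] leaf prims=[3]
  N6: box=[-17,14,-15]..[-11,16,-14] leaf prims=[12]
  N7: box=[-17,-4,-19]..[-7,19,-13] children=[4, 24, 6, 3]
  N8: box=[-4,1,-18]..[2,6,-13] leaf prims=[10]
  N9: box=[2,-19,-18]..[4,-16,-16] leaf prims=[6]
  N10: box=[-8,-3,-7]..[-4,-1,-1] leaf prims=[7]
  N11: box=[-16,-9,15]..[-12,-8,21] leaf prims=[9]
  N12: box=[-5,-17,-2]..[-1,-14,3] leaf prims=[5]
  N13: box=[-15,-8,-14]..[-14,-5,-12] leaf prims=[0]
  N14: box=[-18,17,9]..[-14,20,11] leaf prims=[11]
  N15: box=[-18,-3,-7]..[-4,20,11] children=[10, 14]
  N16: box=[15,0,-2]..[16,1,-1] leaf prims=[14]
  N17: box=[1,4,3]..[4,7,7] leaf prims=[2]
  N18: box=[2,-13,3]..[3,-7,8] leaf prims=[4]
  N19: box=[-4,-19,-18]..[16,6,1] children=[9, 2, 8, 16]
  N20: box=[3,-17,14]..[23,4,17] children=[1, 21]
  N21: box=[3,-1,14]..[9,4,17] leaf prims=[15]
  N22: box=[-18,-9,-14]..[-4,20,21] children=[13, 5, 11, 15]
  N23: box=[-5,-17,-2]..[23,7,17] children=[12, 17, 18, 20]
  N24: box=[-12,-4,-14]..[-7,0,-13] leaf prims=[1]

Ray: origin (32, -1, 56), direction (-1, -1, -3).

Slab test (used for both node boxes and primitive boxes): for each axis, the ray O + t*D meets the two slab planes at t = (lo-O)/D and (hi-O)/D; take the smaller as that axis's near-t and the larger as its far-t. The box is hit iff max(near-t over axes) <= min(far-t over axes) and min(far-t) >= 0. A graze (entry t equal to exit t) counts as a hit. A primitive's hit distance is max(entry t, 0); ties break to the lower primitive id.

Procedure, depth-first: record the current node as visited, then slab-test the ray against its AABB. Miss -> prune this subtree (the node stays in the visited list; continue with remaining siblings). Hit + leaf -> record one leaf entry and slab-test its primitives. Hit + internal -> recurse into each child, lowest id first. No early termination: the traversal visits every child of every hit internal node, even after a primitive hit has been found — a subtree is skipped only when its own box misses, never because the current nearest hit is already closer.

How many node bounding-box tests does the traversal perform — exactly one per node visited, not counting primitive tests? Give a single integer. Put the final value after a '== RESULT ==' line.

Traverse from the root:
N0 x:[9,50] y:[-21,18] z:[35/3,25] -> hit [35/3,18], descend [7, 19, 22, 23]
  N7 x:[39,49] y:[-20,3] z:[23,25] -> miss, prune
  N19 x:[16,36] y:[-7,18] z:[55/3,74/3] -> miss, prune
  N22 x:[36,50] y:[-21,8] z:[35/3,70/3] -> miss, prune
  N23 x:[9,37] y:[-8,16] z:[13,58/3] -> hit [13,16], descend [12, 17, 18, 20]
    N12 x:[33,37] y:[13,16] z:[53/3,58/3] -> miss, prune
    N17 x:[28,31] y:[-8,-5] z:[49/3,53/3] -> miss, prune
    N18 x:[29,30] y:[6,12] z:[16,53/3] -> miss, prune
    N20 x:[9,29] y:[-5,16] z:[13,14] -> hit [13,14], descend [1, 21]
      N1 x:[9,14] y:[13,16] z:[13,40/3] -> hit [13,40/3] leaf, test {P17@t=13}
      N21 x:[23,29] y:[-5,0] z:[13,14] -> miss, prune

order=[0, 7, 19, 22, 23, 12, 17, 18, 20, 1, 21]  |boxes|=11  |leaves|=1  hit=P17

== RESULT ==
11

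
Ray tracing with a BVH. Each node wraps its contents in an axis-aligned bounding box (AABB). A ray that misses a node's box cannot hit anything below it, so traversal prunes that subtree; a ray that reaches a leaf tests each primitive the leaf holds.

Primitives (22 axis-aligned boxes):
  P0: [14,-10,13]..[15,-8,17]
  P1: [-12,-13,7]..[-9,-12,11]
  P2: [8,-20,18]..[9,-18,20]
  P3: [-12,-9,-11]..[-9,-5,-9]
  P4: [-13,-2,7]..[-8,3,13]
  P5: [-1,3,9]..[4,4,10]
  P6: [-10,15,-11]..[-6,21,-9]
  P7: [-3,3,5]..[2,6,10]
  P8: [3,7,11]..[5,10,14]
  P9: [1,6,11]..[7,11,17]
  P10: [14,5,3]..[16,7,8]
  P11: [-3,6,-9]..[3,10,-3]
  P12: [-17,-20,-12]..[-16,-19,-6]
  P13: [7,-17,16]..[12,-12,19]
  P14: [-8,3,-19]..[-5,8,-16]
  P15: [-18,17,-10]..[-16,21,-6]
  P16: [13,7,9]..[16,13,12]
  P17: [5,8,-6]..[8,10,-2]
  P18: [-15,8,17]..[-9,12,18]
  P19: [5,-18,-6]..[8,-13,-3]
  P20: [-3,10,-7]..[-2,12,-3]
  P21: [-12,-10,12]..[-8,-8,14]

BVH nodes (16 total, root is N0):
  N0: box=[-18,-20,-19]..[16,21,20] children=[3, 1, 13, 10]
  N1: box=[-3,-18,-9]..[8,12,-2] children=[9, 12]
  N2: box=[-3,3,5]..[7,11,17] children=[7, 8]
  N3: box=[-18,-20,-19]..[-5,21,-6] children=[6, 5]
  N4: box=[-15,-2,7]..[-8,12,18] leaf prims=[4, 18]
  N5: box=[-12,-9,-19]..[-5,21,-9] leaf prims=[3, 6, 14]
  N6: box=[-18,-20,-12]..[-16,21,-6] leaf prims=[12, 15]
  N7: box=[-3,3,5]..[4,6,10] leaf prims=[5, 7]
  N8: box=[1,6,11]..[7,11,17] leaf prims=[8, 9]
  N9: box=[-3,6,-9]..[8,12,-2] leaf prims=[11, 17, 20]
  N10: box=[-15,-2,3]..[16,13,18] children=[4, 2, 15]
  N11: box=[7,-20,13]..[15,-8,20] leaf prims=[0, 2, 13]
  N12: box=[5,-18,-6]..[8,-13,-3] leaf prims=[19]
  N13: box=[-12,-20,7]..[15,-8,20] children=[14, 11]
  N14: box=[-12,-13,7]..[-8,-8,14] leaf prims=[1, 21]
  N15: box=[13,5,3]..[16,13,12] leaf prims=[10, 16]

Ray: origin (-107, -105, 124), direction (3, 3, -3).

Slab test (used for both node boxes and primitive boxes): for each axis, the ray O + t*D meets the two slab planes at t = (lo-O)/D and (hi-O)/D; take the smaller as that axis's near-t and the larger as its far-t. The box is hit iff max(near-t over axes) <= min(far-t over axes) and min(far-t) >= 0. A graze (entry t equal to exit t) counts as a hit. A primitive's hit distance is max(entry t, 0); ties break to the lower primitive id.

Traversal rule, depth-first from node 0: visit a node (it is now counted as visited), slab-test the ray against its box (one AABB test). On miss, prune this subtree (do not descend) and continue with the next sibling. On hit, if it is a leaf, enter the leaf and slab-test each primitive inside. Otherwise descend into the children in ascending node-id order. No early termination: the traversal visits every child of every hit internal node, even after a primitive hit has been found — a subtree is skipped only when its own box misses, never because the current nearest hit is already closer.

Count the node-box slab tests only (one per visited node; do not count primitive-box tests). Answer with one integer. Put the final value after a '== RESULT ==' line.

Traverse from the root:
N0 x:[89/3,41] y:[85/3,42] z:[104/3,143/3] -> hit [104/3,41], descend [1, 3, 10, 13]
  N1 x:[104/3,115/3] y:[29,39] z:[42,133/3] -> miss, prune
  N3 x:[89/3,34] y:[85/3,42] z:[130/3,143/3] -> miss, prune
  N10 x:[92/3,41] y:[103/3,118/3] z:[106/3,121/3] -> hit [106/3,118/3], descend [2, 4, 15]
    N2 x:[104/3,38] y:[36,116/3] z:[107/3,119/3] -> hit [36,38], descend [7, 8]
      N7 x:[104/3,37] y:[36,37] z:[38,119/3] -> miss, prune
      N8 x:[36,38] y:[37,116/3] z:[107/3,113/3] -> hit [37,113/3] leaf, test {P8@t=112/3, P9@t=37}
    N4 x:[92/3,33] y:[103/3,39] z:[106/3,39] -> miss, prune
    N15 x:[40,41] y:[110/3,118/3] z:[112/3,121/3] -> miss, prune
  N13 x:[95/3,122/3] y:[85/3,97/3] z:[104/3,39] -> miss, prune

10 AABB tests over nodes [0, 1, 3, 10, 2, 7, 8, 4, 15, 13]; 1 leaf entered; closest P9.

== RESULT ==
10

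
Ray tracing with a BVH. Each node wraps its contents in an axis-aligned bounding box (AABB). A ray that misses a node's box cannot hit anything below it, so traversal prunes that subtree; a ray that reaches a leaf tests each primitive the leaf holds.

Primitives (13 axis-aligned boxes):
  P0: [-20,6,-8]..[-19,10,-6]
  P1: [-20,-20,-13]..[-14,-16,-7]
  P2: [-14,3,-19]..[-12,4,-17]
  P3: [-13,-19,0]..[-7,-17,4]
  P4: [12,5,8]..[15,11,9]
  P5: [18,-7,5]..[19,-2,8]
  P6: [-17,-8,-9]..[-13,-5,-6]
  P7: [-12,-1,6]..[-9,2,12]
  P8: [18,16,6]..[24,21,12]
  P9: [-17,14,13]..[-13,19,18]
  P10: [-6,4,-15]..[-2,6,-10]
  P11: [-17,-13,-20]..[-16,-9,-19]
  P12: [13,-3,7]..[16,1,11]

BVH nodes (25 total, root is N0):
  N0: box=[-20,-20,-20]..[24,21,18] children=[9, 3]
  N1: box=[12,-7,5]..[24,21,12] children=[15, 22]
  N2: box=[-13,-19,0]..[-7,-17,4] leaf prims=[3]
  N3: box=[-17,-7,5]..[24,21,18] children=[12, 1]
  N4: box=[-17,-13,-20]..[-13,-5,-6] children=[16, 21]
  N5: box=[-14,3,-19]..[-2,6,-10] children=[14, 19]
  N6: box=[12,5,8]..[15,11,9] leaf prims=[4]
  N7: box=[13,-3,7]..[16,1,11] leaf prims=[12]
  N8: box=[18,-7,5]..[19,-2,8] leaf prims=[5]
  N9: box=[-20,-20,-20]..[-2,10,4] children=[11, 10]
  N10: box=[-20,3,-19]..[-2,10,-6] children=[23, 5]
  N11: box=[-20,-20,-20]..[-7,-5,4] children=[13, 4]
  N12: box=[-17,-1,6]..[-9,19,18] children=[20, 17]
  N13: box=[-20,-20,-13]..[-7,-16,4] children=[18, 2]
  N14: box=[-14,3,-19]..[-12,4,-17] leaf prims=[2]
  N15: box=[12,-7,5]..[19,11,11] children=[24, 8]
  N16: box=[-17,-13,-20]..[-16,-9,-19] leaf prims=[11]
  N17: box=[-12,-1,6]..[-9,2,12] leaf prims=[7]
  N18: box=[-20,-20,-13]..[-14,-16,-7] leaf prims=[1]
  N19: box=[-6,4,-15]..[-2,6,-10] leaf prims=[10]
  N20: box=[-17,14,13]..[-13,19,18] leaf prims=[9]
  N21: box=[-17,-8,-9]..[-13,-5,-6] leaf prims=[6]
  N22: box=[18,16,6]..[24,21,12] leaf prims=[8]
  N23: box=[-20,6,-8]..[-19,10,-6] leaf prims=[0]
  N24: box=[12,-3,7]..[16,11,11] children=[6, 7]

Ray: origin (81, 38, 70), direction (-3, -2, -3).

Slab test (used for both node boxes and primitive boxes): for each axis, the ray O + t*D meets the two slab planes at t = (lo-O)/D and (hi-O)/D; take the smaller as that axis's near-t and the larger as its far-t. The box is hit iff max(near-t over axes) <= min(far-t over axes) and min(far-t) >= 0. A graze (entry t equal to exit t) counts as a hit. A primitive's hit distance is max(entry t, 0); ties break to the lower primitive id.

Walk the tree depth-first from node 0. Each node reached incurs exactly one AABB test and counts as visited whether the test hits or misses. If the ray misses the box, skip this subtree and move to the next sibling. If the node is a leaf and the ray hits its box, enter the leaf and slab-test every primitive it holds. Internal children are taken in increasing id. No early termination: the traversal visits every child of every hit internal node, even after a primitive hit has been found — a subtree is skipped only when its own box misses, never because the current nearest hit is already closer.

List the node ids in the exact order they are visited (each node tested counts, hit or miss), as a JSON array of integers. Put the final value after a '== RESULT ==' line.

Walk:
N0 x:[19,101/3] y:[17/2,29] z:[52/3,30] -> hit [19,29], descend [3, 9]
  N3 x:[19,98/3] y:[17/2,45/2] z:[52/3,65/3] -> hit [19,65/3], descend [1, 12]
    N1 x:[19,23] y:[17/2,45/2] z:[58/3,65/3] -> hit [58/3,65/3], descend [15, 22]
      N15 x:[62/3,23] y:[27/2,45/2] z:[59/3,65/3] -> hit [62/3,65/3], descend [8, 24]
        N8 x:[62/3,21] y:[20,45/2] z:[62/3,65/3] -> hit [62/3,21] leaf, test {P5@t=62/3}
        N24 x:[65/3,23] y:[27/2,41/2] z:[59/3,21] -> miss, prune
      N22 x:[19,21] y:[17/2,11] z:[58/3,64/3] -> miss, prune
    N12 x:[30,98/3] y:[19/2,39/2] z:[52/3,64/3] -> miss, prune
  N9 x:[83/3,101/3] y:[14,29] z:[22,30] -> hit [83/3,29], descend [10, 11]
    N10 x:[83/3,101/3] y:[14,35/2] z:[76/3,89/3] -> miss, prune
    N11 x:[88/3,101/3] y:[43/2,29] z:[22,30] -> miss, prune

order=[0, 3, 1, 15, 8, 24, 22, 12, 9, 10, 11]  |boxes|=11  |leaves|=1  hit=P5

== RESULT ==
[0, 3, 1, 15, 8, 24, 22, 12, 9, 10, 11]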